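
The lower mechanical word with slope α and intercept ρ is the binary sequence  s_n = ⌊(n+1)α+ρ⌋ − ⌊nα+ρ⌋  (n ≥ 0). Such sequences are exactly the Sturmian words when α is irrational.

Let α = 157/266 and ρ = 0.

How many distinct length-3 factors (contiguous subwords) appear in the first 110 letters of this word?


4

t_n = ⌊(n·157)/266⌋ for n = 0 … 110:
  n=0…9: ⌊0/266⌋=0 ⌊157/266⌋=0 ⌊314/266⌋=1 ⌊471/266⌋=1 ⌊628/266⌋=2 ⌊785/266⌋=2 ⌊942/266⌋=3 ⌊1099/266⌋=4 ⌊1256/266⌋=4 ⌊1413/266⌋=5
  n=10…19: ⌊1570/266⌋=5 ⌊1727/266⌋=6 ⌊1884/266⌋=7 ⌊2041/266⌋=7 ⌊2198/266⌋=8 ⌊2355/266⌋=8 ⌊2512/266⌋=9 ⌊2669/266⌋=10 ⌊2826/266⌋=10 ⌊2983/266⌋=11
  n=20…29: ⌊3140/266⌋=11 ⌊3297/266⌋=12 ⌊3454/266⌋=12 ⌊3611/266⌋=13 ⌊3768/266⌋=14 ⌊3925/266⌋=14 ⌊4082/266⌋=15 ⌊4239/266⌋=15 ⌊4396/266⌋=16 ⌊4553/266⌋=17
  n=30…39: ⌊4710/266⌋=17 ⌊4867/266⌋=18 ⌊5024/266⌋=18 ⌊5181/266⌋=19 ⌊5338/266⌋=20 ⌊5495/266⌋=20 ⌊5652/266⌋=21 ⌊5809/266⌋=21 ⌊5966/266⌋=22 ⌊6123/266⌋=23
  n=40…49: ⌊6280/266⌋=23 ⌊6437/266⌋=24 ⌊6594/266⌋=24 ⌊6751/266⌋=25 ⌊6908/266⌋=25 ⌊7065/266⌋=26 ⌊7222/266⌋=27 ⌊7379/266⌋=27 ⌊7536/266⌋=28 ⌊7693/266⌋=28
  n=50…59: ⌊7850/266⌋=29 ⌊8007/266⌋=30 ⌊8164/266⌋=30 ⌊8321/266⌋=31 ⌊8478/266⌋=31 ⌊8635/266⌋=32 ⌊8792/266⌋=33 ⌊8949/266⌋=33 ⌊9106/266⌋=34 ⌊9263/266⌋=34
  n=60…69: ⌊9420/266⌋=35 ⌊9577/266⌋=36 ⌊9734/266⌋=36 ⌊9891/266⌋=37 ⌊10048/266⌋=37 ⌊10205/266⌋=38 ⌊10362/266⌋=38 ⌊10519/266⌋=39 ⌊10676/266⌋=40 ⌊10833/266⌋=40
  n=70…79: ⌊10990/266⌋=41 ⌊11147/266⌋=41 ⌊11304/266⌋=42 ⌊11461/266⌋=43 ⌊11618/266⌋=43 ⌊11775/266⌋=44 ⌊11932/266⌋=44 ⌊12089/266⌋=45 ⌊12246/266⌋=46 ⌊12403/266⌋=46
  n=80…89: ⌊12560/266⌋=47 ⌊12717/266⌋=47 ⌊12874/266⌋=48 ⌊13031/266⌋=48 ⌊13188/266⌋=49 ⌊13345/266⌋=50 ⌊13502/266⌋=50 ⌊13659/266⌋=51 ⌊13816/266⌋=51 ⌊13973/266⌋=52
  n=90…99: ⌊14130/266⌋=53 ⌊14287/266⌋=53 ⌊14444/266⌋=54 ⌊14601/266⌋=54 ⌊14758/266⌋=55 ⌊14915/266⌋=56 ⌊15072/266⌋=56 ⌊15229/266⌋=57 ⌊15386/266⌋=57 ⌊15543/266⌋=58
  n=100…109: ⌊15700/266⌋=59 ⌊15857/266⌋=59 ⌊16014/266⌋=60 ⌊16171/266⌋=60 ⌊16328/266⌋=61 ⌊16485/266⌋=61 ⌊16642/266⌋=62 ⌊16799/266⌋=63 ⌊16956/266⌋=63 ⌊17113/266⌋=64
  n=110: ⌊17270/266⌋=64
s_n = t_(n+1) − t_n for n = 0 … 109 gives
prefix = 01010110101101011010101101011010110101101010110101101011010110101011010110101101010110101101011010110101011010
slide a length-3 window over [0..2] … [107..109] (108 windows); first occurrence of each distinct factor:
  [  0..  2] 010
  [  1..  3] 101
  [  4..  6] 011
  [  5..  7] 110
  (the other 104 windows repeat one of these)
distinct factors: {010, 011, 101, 110}
count = 4  (Sturmian bound for length 3 is 4)


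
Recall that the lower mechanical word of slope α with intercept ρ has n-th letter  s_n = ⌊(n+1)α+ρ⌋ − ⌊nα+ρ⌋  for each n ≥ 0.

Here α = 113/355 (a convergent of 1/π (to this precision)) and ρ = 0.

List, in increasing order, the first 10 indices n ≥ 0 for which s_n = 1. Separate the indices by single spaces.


3 6 9 12 15 18 21 25 28 31

n=0: ⌊113/355⌋−⌊0/355⌋ = 0−0 = 0
n=1: ⌊226/355⌋−⌊113/355⌋ = 0−0 = 0
n=2: ⌊339/355⌋−⌊226/355⌋ = 0−0 = 0
n=3: ⌊452/355⌋−⌊339/355⌋ = 1−0 = 1  ← one
n=4: ⌊565/355⌋−⌊452/355⌋ = 1−1 = 0
n=5: ⌊678/355⌋−⌊565/355⌋ = 1−1 = 0
n=6: ⌊791/355⌋−⌊678/355⌋ = 2−1 = 1  ← one
n=7: ⌊904/355⌋−⌊791/355⌋ = 2−2 = 0
n=8: ⌊1017/355⌋−⌊904/355⌋ = 2−2 = 0
n=9: ⌊1130/355⌋−⌊1017/355⌋ = 3−2 = 1  ← one
n=10: ⌊1243/355⌋−⌊1130/355⌋ = 3−3 = 0
n=11: ⌊1356/355⌋−⌊1243/355⌋ = 3−3 = 0
n=12: ⌊1469/355⌋−⌊1356/355⌋ = 4−3 = 1  ← one
n=13: ⌊1582/355⌋−⌊1469/355⌋ = 4−4 = 0
n=14: ⌊1695/355⌋−⌊1582/355⌋ = 4−4 = 0
n=15: ⌊1808/355⌋−⌊1695/355⌋ = 5−4 = 1  ← one
n=16: ⌊1921/355⌋−⌊1808/355⌋ = 5−5 = 0
n=17: ⌊2034/355⌋−⌊1921/355⌋ = 5−5 = 0
n=18: ⌊2147/355⌋−⌊2034/355⌋ = 6−5 = 1  ← one
n=19: ⌊2260/355⌋−⌊2147/355⌋ = 6−6 = 0
n=20: ⌊2373/355⌋−⌊2260/355⌋ = 6−6 = 0
n=21: ⌊2486/355⌋−⌊2373/355⌋ = 7−6 = 1  ← one
n=22: ⌊2599/355⌋−⌊2486/355⌋ = 7−7 = 0
n=23: ⌊2712/355⌋−⌊2599/355⌋ = 7−7 = 0
n=24: ⌊2825/355⌋−⌊2712/355⌋ = 7−7 = 0
n=25: ⌊2938/355⌋−⌊2825/355⌋ = 8−7 = 1  ← one
n=26: ⌊3051/355⌋−⌊2938/355⌋ = 8−8 = 0
n=27: ⌊3164/355⌋−⌊3051/355⌋ = 8−8 = 0
n=28: ⌊3277/355⌋−⌊3164/355⌋ = 9−8 = 1  ← one
n=29: ⌊3390/355⌋−⌊3277/355⌋ = 9−9 = 0
n=30: ⌊3503/355⌋−⌊3390/355⌋ = 9−9 = 0
n=31: ⌊3616/355⌋−⌊3503/355⌋ = 10−9 = 1  ← one
positions of the first 10 ones: 3 6 9 12 15 18 21 25 28 31


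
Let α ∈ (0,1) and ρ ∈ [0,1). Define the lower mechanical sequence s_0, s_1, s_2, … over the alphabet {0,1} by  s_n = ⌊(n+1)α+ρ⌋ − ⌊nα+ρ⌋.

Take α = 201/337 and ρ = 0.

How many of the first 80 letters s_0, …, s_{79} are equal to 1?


#1s = Σ_{n=0}^{79} s_n = Σ_{n=0}^{79} (⌊(n+1)α+ρ⌋ − ⌊nα+ρ⌋)
the sum telescopes: every ⌊nα+ρ⌋ with 0 < n < 80 appears once with + and once with −, leaving ⌊80α+ρ⌋ − ⌊0·α+ρ⌋
80α + ρ = (80·201) / 337 = 16080/337
ρ = 0/337
⌊16080/337⌋ = 47,  ⌊0/337⌋ = 0
#1s = 47 − 0 = 47

47


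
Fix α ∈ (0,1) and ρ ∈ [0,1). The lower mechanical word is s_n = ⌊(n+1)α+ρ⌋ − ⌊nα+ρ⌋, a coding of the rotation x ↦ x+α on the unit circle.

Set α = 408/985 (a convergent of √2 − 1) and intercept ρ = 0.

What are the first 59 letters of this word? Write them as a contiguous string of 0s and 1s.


00101001010010101001010010101001010010100101010010100101010

n=0: ⌊(1·408)/985⌋ − ⌊(0·408)/985⌋ = ⌊408/985⌋ − ⌊0/985⌋ = 0 − 0 = 0
n=1: ⌊(2·408)/985⌋ − ⌊(1·408)/985⌋ = ⌊816/985⌋ − ⌊408/985⌋ = 0 − 0 = 0
n=2: ⌊(3·408)/985⌋ − ⌊(2·408)/985⌋ = ⌊1224/985⌋ − ⌊816/985⌋ = 1 − 0 = 1
n=3: ⌊(4·408)/985⌋ − ⌊(3·408)/985⌋ = ⌊1632/985⌋ − ⌊1224/985⌋ = 1 − 1 = 0
n=4: ⌊(5·408)/985⌋ − ⌊(4·408)/985⌋ = ⌊2040/985⌋ − ⌊1632/985⌋ = 2 − 1 = 1
n=5: ⌊(6·408)/985⌋ − ⌊(5·408)/985⌋ = ⌊2448/985⌋ − ⌊2040/985⌋ = 2 − 2 = 0
n=6: ⌊(7·408)/985⌋ − ⌊(6·408)/985⌋ = ⌊2856/985⌋ − ⌊2448/985⌋ = 2 − 2 = 0
n=7: ⌊(8·408)/985⌋ − ⌊(7·408)/985⌋ = ⌊3264/985⌋ − ⌊2856/985⌋ = 3 − 2 = 1
n=8: ⌊(9·408)/985⌋ − ⌊(8·408)/985⌋ = ⌊3672/985⌋ − ⌊3264/985⌋ = 3 − 3 = 0
n=9: ⌊(10·408)/985⌋ − ⌊(9·408)/985⌋ = ⌊4080/985⌋ − ⌊3672/985⌋ = 4 − 3 = 1
n=10: ⌊(11·408)/985⌋ − ⌊(10·408)/985⌋ = ⌊4488/985⌋ − ⌊4080/985⌋ = 4 − 4 = 0
n=11: ⌊(12·408)/985⌋ − ⌊(11·408)/985⌋ = ⌊4896/985⌋ − ⌊4488/985⌋ = 4 − 4 = 0
n=12: ⌊(13·408)/985⌋ − ⌊(12·408)/985⌋ = ⌊5304/985⌋ − ⌊4896/985⌋ = 5 − 4 = 1
n=13: ⌊(14·408)/985⌋ − ⌊(13·408)/985⌋ = ⌊5712/985⌋ − ⌊5304/985⌋ = 5 − 5 = 0
n=14: ⌊(15·408)/985⌋ − ⌊(14·408)/985⌋ = ⌊6120/985⌋ − ⌊5712/985⌋ = 6 − 5 = 1
n=15: ⌊(16·408)/985⌋ − ⌊(15·408)/985⌋ = ⌊6528/985⌋ − ⌊6120/985⌋ = 6 − 6 = 0
n=16: ⌊(17·408)/985⌋ − ⌊(16·408)/985⌋ = ⌊6936/985⌋ − ⌊6528/985⌋ = 7 − 6 = 1
n=17: ⌊(18·408)/985⌋ − ⌊(17·408)/985⌋ = ⌊7344/985⌋ − ⌊6936/985⌋ = 7 − 7 = 0
n=18: ⌊(19·408)/985⌋ − ⌊(18·408)/985⌋ = ⌊7752/985⌋ − ⌊7344/985⌋ = 7 − 7 = 0
n=19: ⌊(20·408)/985⌋ − ⌊(19·408)/985⌋ = ⌊8160/985⌋ − ⌊7752/985⌋ = 8 − 7 = 1
n=20: ⌊(21·408)/985⌋ − ⌊(20·408)/985⌋ = ⌊8568/985⌋ − ⌊8160/985⌋ = 8 − 8 = 0
n=21: ⌊(22·408)/985⌋ − ⌊(21·408)/985⌋ = ⌊8976/985⌋ − ⌊8568/985⌋ = 9 − 8 = 1
n=22: ⌊(23·408)/985⌋ − ⌊(22·408)/985⌋ = ⌊9384/985⌋ − ⌊8976/985⌋ = 9 − 9 = 0
n=23: ⌊(24·408)/985⌋ − ⌊(23·408)/985⌋ = ⌊9792/985⌋ − ⌊9384/985⌋ = 9 − 9 = 0
n=24: ⌊(25·408)/985⌋ − ⌊(24·408)/985⌋ = ⌊10200/985⌋ − ⌊9792/985⌋ = 10 − 9 = 1
n=25: ⌊(26·408)/985⌋ − ⌊(25·408)/985⌋ = ⌊10608/985⌋ − ⌊10200/985⌋ = 10 − 10 = 0
n=26: ⌊(27·408)/985⌋ − ⌊(26·408)/985⌋ = ⌊11016/985⌋ − ⌊10608/985⌋ = 11 − 10 = 1
n=27: ⌊(28·408)/985⌋ − ⌊(27·408)/985⌋ = ⌊11424/985⌋ − ⌊11016/985⌋ = 11 − 11 = 0
n=28: ⌊(29·408)/985⌋ − ⌊(28·408)/985⌋ = ⌊11832/985⌋ − ⌊11424/985⌋ = 12 − 11 = 1
n=29: ⌊(30·408)/985⌋ − ⌊(29·408)/985⌋ = ⌊12240/985⌋ − ⌊11832/985⌋ = 12 − 12 = 0
n=30: ⌊(31·408)/985⌋ − ⌊(30·408)/985⌋ = ⌊12648/985⌋ − ⌊12240/985⌋ = 12 − 12 = 0
n=31: ⌊(32·408)/985⌋ − ⌊(31·408)/985⌋ = ⌊13056/985⌋ − ⌊12648/985⌋ = 13 − 12 = 1
n=32: ⌊(33·408)/985⌋ − ⌊(32·408)/985⌋ = ⌊13464/985⌋ − ⌊13056/985⌋ = 13 − 13 = 0
n=33: ⌊(34·408)/985⌋ − ⌊(33·408)/985⌋ = ⌊13872/985⌋ − ⌊13464/985⌋ = 14 − 13 = 1
n=34: ⌊(35·408)/985⌋ − ⌊(34·408)/985⌋ = ⌊14280/985⌋ − ⌊13872/985⌋ = 14 − 14 = 0
n=35: ⌊(36·408)/985⌋ − ⌊(35·408)/985⌋ = ⌊14688/985⌋ − ⌊14280/985⌋ = 14 − 14 = 0
n=36: ⌊(37·408)/985⌋ − ⌊(36·408)/985⌋ = ⌊15096/985⌋ − ⌊14688/985⌋ = 15 − 14 = 1
n=37: ⌊(38·408)/985⌋ − ⌊(37·408)/985⌋ = ⌊15504/985⌋ − ⌊15096/985⌋ = 15 − 15 = 0
n=38: ⌊(39·408)/985⌋ − ⌊(38·408)/985⌋ = ⌊15912/985⌋ − ⌊15504/985⌋ = 16 − 15 = 1
n=39: ⌊(40·408)/985⌋ − ⌊(39·408)/985⌋ = ⌊16320/985⌋ − ⌊15912/985⌋ = 16 − 16 = 0
n=40: ⌊(41·408)/985⌋ − ⌊(40·408)/985⌋ = ⌊16728/985⌋ − ⌊16320/985⌋ = 16 − 16 = 0
n=41: ⌊(42·408)/985⌋ − ⌊(41·408)/985⌋ = ⌊17136/985⌋ − ⌊16728/985⌋ = 17 − 16 = 1
n=42: ⌊(43·408)/985⌋ − ⌊(42·408)/985⌋ = ⌊17544/985⌋ − ⌊17136/985⌋ = 17 − 17 = 0
n=43: ⌊(44·408)/985⌋ − ⌊(43·408)/985⌋ = ⌊17952/985⌋ − ⌊17544/985⌋ = 18 − 17 = 1
n=44: ⌊(45·408)/985⌋ − ⌊(44·408)/985⌋ = ⌊18360/985⌋ − ⌊17952/985⌋ = 18 − 18 = 0
n=45: ⌊(46·408)/985⌋ − ⌊(45·408)/985⌋ = ⌊18768/985⌋ − ⌊18360/985⌋ = 19 − 18 = 1
n=46: ⌊(47·408)/985⌋ − ⌊(46·408)/985⌋ = ⌊19176/985⌋ − ⌊18768/985⌋ = 19 − 19 = 0
n=47: ⌊(48·408)/985⌋ − ⌊(47·408)/985⌋ = ⌊19584/985⌋ − ⌊19176/985⌋ = 19 − 19 = 0
n=48: ⌊(49·408)/985⌋ − ⌊(48·408)/985⌋ = ⌊19992/985⌋ − ⌊19584/985⌋ = 20 − 19 = 1
n=49: ⌊(50·408)/985⌋ − ⌊(49·408)/985⌋ = ⌊20400/985⌋ − ⌊19992/985⌋ = 20 − 20 = 0
n=50: ⌊(51·408)/985⌋ − ⌊(50·408)/985⌋ = ⌊20808/985⌋ − ⌊20400/985⌋ = 21 − 20 = 1
n=51: ⌊(52·408)/985⌋ − ⌊(51·408)/985⌋ = ⌊21216/985⌋ − ⌊20808/985⌋ = 21 − 21 = 0
n=52: ⌊(53·408)/985⌋ − ⌊(52·408)/985⌋ = ⌊21624/985⌋ − ⌊21216/985⌋ = 21 − 21 = 0
n=53: ⌊(54·408)/985⌋ − ⌊(53·408)/985⌋ = ⌊22032/985⌋ − ⌊21624/985⌋ = 22 − 21 = 1
n=54: ⌊(55·408)/985⌋ − ⌊(54·408)/985⌋ = ⌊22440/985⌋ − ⌊22032/985⌋ = 22 − 22 = 0
n=55: ⌊(56·408)/985⌋ − ⌊(55·408)/985⌋ = ⌊22848/985⌋ − ⌊22440/985⌋ = 23 − 22 = 1
n=56: ⌊(57·408)/985⌋ − ⌊(56·408)/985⌋ = ⌊23256/985⌋ − ⌊22848/985⌋ = 23 − 23 = 0
n=57: ⌊(58·408)/985⌋ − ⌊(57·408)/985⌋ = ⌊23664/985⌋ − ⌊23256/985⌋ = 24 − 23 = 1
n=58: ⌊(59·408)/985⌋ − ⌊(58·408)/985⌋ = ⌊24072/985⌋ − ⌊23664/985⌋ = 24 − 24 = 0


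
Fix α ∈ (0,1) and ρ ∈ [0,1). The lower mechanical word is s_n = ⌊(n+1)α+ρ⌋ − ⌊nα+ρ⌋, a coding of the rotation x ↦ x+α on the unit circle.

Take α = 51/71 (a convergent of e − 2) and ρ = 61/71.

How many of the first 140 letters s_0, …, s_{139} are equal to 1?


101

#1s = Σ_{n=0}^{139} s_n = Σ_{n=0}^{139} (⌊(n+1)α+ρ⌋ − ⌊nα+ρ⌋)
the sum telescopes: every ⌊nα+ρ⌋ with 0 < n < 140 appears once with + and once with −, leaving ⌊140α+ρ⌋ − ⌊0·α+ρ⌋
140α + ρ = (140·51 + 61) / 71 = 7201/71
ρ = 61/71
⌊7201/71⌋ = 101,  ⌊61/71⌋ = 0
#1s = 101 − 0 = 101


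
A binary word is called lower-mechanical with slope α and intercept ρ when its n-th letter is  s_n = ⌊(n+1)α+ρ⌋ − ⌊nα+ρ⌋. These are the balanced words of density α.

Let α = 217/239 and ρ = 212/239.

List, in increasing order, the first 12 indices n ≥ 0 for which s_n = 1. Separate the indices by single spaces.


0 1 2 3 4 5 6 7 8 10 11 12

n=0: ⌊429/239⌋−⌊212/239⌋ = 1−0 = 1  ← one
n=1: ⌊646/239⌋−⌊429/239⌋ = 2−1 = 1  ← one
n=2: ⌊863/239⌋−⌊646/239⌋ = 3−2 = 1  ← one
n=3: ⌊1080/239⌋−⌊863/239⌋ = 4−3 = 1  ← one
n=4: ⌊1297/239⌋−⌊1080/239⌋ = 5−4 = 1  ← one
n=5: ⌊1514/239⌋−⌊1297/239⌋ = 6−5 = 1  ← one
n=6: ⌊1731/239⌋−⌊1514/239⌋ = 7−6 = 1  ← one
n=7: ⌊1948/239⌋−⌊1731/239⌋ = 8−7 = 1  ← one
n=8: ⌊2165/239⌋−⌊1948/239⌋ = 9−8 = 1  ← one
n=9: ⌊2382/239⌋−⌊2165/239⌋ = 9−9 = 0
n=10: ⌊2599/239⌋−⌊2382/239⌋ = 10−9 = 1  ← one
n=11: ⌊2816/239⌋−⌊2599/239⌋ = 11−10 = 1  ← one
n=12: ⌊3033/239⌋−⌊2816/239⌋ = 12−11 = 1  ← one
positions of the first 12 ones: 0 1 2 3 4 5 6 7 8 10 11 12


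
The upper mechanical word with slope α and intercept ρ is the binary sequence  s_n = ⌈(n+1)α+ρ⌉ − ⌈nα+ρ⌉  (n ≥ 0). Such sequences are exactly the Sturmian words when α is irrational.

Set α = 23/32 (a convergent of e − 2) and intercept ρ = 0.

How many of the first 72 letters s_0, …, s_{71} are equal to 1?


52

#1s = Σ_{n=0}^{71} s_n = Σ_{n=0}^{71} (⌈(n+1)α+ρ⌉ − ⌈nα+ρ⌉)
the sum telescopes: every ⌈nα+ρ⌉ with 0 < n < 72 appears once with + and once with −, leaving ⌈72α+ρ⌉ − ⌈0·α+ρ⌉
72α + ρ = (72·23) / 32 = 1656/32
ρ = 0/32
⌈1656/32⌉ = 52,  ⌈0/32⌉ = 0
#1s = 52 − 0 = 52


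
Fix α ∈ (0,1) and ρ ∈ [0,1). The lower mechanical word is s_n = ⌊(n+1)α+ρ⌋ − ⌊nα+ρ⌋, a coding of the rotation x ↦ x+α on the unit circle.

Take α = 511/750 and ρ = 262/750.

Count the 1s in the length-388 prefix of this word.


264

#1s = Σ_{n=0}^{387} s_n = Σ_{n=0}^{387} (⌊(n+1)α+ρ⌋ − ⌊nα+ρ⌋)
the sum telescopes: every ⌊nα+ρ⌋ with 0 < n < 388 appears once with + and once with −, leaving ⌊388α+ρ⌋ − ⌊0·α+ρ⌋
388α + ρ = (388·511 + 262) / 750 = 198530/750
ρ = 262/750
⌊198530/750⌋ = 264,  ⌊262/750⌋ = 0
#1s = 264 − 0 = 264


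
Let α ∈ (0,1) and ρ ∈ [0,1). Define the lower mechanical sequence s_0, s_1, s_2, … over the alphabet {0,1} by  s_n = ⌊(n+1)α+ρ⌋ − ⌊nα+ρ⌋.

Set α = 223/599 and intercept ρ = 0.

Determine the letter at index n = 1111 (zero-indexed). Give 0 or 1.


0

(n+1)α + ρ = (1112·223) / 599 = 247976/599
nα + ρ     = (1111·223) / 599 = 247753/599
⌊247976/599⌋ = 413,  ⌊247753/599⌋ = 413
s_{1111} = 413 − 413 = 0


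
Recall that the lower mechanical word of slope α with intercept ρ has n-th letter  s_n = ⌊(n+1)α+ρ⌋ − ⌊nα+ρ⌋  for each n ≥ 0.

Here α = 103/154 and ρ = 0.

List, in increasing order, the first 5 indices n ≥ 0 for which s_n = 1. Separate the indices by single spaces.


n=0: ⌊103/154⌋−⌊0/154⌋ = 0−0 = 0
n=1: ⌊206/154⌋−⌊103/154⌋ = 1−0 = 1  ← one
n=2: ⌊309/154⌋−⌊206/154⌋ = 2−1 = 1  ← one
n=3: ⌊412/154⌋−⌊309/154⌋ = 2−2 = 0
n=4: ⌊515/154⌋−⌊412/154⌋ = 3−2 = 1  ← one
n=5: ⌊618/154⌋−⌊515/154⌋ = 4−3 = 1  ← one
n=6: ⌊721/154⌋−⌊618/154⌋ = 4−4 = 0
n=7: ⌊824/154⌋−⌊721/154⌋ = 5−4 = 1  ← one
positions of the first 5 ones: 1 2 4 5 7

1 2 4 5 7


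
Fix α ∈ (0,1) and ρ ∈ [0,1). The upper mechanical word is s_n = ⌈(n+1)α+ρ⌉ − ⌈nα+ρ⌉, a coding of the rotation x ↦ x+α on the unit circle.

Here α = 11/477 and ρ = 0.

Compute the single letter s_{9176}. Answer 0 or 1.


(n+1)α + ρ = (9177·11) / 477 = 100947/477
nα + ρ     = (9176·11) / 477 = 100936/477
⌈100947/477⌉ = 212,  ⌈100936/477⌉ = 212
s_{9176} = 212 − 212 = 0

0


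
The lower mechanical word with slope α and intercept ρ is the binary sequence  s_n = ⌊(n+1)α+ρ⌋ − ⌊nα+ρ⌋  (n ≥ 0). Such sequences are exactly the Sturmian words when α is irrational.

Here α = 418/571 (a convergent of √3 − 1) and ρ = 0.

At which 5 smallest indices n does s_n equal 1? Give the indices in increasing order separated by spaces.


1 2 4 5 6

n=0: ⌊418/571⌋−⌊0/571⌋ = 0−0 = 0
n=1: ⌊836/571⌋−⌊418/571⌋ = 1−0 = 1  ← one
n=2: ⌊1254/571⌋−⌊836/571⌋ = 2−1 = 1  ← one
n=3: ⌊1672/571⌋−⌊1254/571⌋ = 2−2 = 0
n=4: ⌊2090/571⌋−⌊1672/571⌋ = 3−2 = 1  ← one
n=5: ⌊2508/571⌋−⌊2090/571⌋ = 4−3 = 1  ← one
n=6: ⌊2926/571⌋−⌊2508/571⌋ = 5−4 = 1  ← one
positions of the first 5 ones: 1 2 4 5 6


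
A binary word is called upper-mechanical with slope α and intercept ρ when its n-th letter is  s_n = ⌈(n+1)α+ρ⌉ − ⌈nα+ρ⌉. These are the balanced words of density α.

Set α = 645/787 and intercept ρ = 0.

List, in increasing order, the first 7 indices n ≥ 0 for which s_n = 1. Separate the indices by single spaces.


n=0: ⌈645/787⌉−⌈0/787⌉ = 1−0 = 1  ← one
n=1: ⌈1290/787⌉−⌈645/787⌉ = 2−1 = 1  ← one
n=2: ⌈1935/787⌉−⌈1290/787⌉ = 3−2 = 1  ← one
n=3: ⌈2580/787⌉−⌈1935/787⌉ = 4−3 = 1  ← one
n=4: ⌈3225/787⌉−⌈2580/787⌉ = 5−4 = 1  ← one
n=5: ⌈3870/787⌉−⌈3225/787⌉ = 5−5 = 0
n=6: ⌈4515/787⌉−⌈3870/787⌉ = 6−5 = 1  ← one
n=7: ⌈5160/787⌉−⌈4515/787⌉ = 7−6 = 1  ← one
positions of the first 7 ones: 0 1 2 3 4 6 7

0 1 2 3 4 6 7


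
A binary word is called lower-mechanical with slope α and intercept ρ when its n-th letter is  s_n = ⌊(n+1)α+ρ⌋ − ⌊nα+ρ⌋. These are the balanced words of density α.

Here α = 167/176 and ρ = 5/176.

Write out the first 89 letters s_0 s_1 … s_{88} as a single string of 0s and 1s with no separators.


n=0: ⌊(1·167+5)/176⌋ − ⌊(0·167+5)/176⌋ = ⌊172/176⌋ − ⌊5/176⌋ = 0 − 0 = 0
n=1: ⌊(2·167+5)/176⌋ − ⌊(1·167+5)/176⌋ = ⌊339/176⌋ − ⌊172/176⌋ = 1 − 0 = 1
n=2: ⌊(3·167+5)/176⌋ − ⌊(2·167+5)/176⌋ = ⌊506/176⌋ − ⌊339/176⌋ = 2 − 1 = 1
n=3: ⌊(4·167+5)/176⌋ − ⌊(3·167+5)/176⌋ = ⌊673/176⌋ − ⌊506/176⌋ = 3 − 2 = 1
n=4: ⌊(5·167+5)/176⌋ − ⌊(4·167+5)/176⌋ = ⌊840/176⌋ − ⌊673/176⌋ = 4 − 3 = 1
n=5: ⌊(6·167+5)/176⌋ − ⌊(5·167+5)/176⌋ = ⌊1007/176⌋ − ⌊840/176⌋ = 5 − 4 = 1
n=6: ⌊(7·167+5)/176⌋ − ⌊(6·167+5)/176⌋ = ⌊1174/176⌋ − ⌊1007/176⌋ = 6 − 5 = 1
n=7: ⌊(8·167+5)/176⌋ − ⌊(7·167+5)/176⌋ = ⌊1341/176⌋ − ⌊1174/176⌋ = 7 − 6 = 1
n=8: ⌊(9·167+5)/176⌋ − ⌊(8·167+5)/176⌋ = ⌊1508/176⌋ − ⌊1341/176⌋ = 8 − 7 = 1
n=9: ⌊(10·167+5)/176⌋ − ⌊(9·167+5)/176⌋ = ⌊1675/176⌋ − ⌊1508/176⌋ = 9 − 8 = 1
n=10: ⌊(11·167+5)/176⌋ − ⌊(10·167+5)/176⌋ = ⌊1842/176⌋ − ⌊1675/176⌋ = 10 − 9 = 1
n=11: ⌊(12·167+5)/176⌋ − ⌊(11·167+5)/176⌋ = ⌊2009/176⌋ − ⌊1842/176⌋ = 11 − 10 = 1
n=12: ⌊(13·167+5)/176⌋ − ⌊(12·167+5)/176⌋ = ⌊2176/176⌋ − ⌊2009/176⌋ = 12 − 11 = 1
n=13: ⌊(14·167+5)/176⌋ − ⌊(13·167+5)/176⌋ = ⌊2343/176⌋ − ⌊2176/176⌋ = 13 − 12 = 1
n=14: ⌊(15·167+5)/176⌋ − ⌊(14·167+5)/176⌋ = ⌊2510/176⌋ − ⌊2343/176⌋ = 14 − 13 = 1
n=15: ⌊(16·167+5)/176⌋ − ⌊(15·167+5)/176⌋ = ⌊2677/176⌋ − ⌊2510/176⌋ = 15 − 14 = 1
n=16: ⌊(17·167+5)/176⌋ − ⌊(16·167+5)/176⌋ = ⌊2844/176⌋ − ⌊2677/176⌋ = 16 − 15 = 1
n=17: ⌊(18·167+5)/176⌋ − ⌊(17·167+5)/176⌋ = ⌊3011/176⌋ − ⌊2844/176⌋ = 17 − 16 = 1
n=18: ⌊(19·167+5)/176⌋ − ⌊(18·167+5)/176⌋ = ⌊3178/176⌋ − ⌊3011/176⌋ = 18 − 17 = 1
n=19: ⌊(20·167+5)/176⌋ − ⌊(19·167+5)/176⌋ = ⌊3345/176⌋ − ⌊3178/176⌋ = 19 − 18 = 1
n=20: ⌊(21·167+5)/176⌋ − ⌊(20·167+5)/176⌋ = ⌊3512/176⌋ − ⌊3345/176⌋ = 19 − 19 = 0
n=21: ⌊(22·167+5)/176⌋ − ⌊(21·167+5)/176⌋ = ⌊3679/176⌋ − ⌊3512/176⌋ = 20 − 19 = 1
n=22: ⌊(23·167+5)/176⌋ − ⌊(22·167+5)/176⌋ = ⌊3846/176⌋ − ⌊3679/176⌋ = 21 − 20 = 1
n=23: ⌊(24·167+5)/176⌋ − ⌊(23·167+5)/176⌋ = ⌊4013/176⌋ − ⌊3846/176⌋ = 22 − 21 = 1
n=24: ⌊(25·167+5)/176⌋ − ⌊(24·167+5)/176⌋ = ⌊4180/176⌋ − ⌊4013/176⌋ = 23 − 22 = 1
n=25: ⌊(26·167+5)/176⌋ − ⌊(25·167+5)/176⌋ = ⌊4347/176⌋ − ⌊4180/176⌋ = 24 − 23 = 1
n=26: ⌊(27·167+5)/176⌋ − ⌊(26·167+5)/176⌋ = ⌊4514/176⌋ − ⌊4347/176⌋ = 25 − 24 = 1
n=27: ⌊(28·167+5)/176⌋ − ⌊(27·167+5)/176⌋ = ⌊4681/176⌋ − ⌊4514/176⌋ = 26 − 25 = 1
n=28: ⌊(29·167+5)/176⌋ − ⌊(28·167+5)/176⌋ = ⌊4848/176⌋ − ⌊4681/176⌋ = 27 − 26 = 1
n=29: ⌊(30·167+5)/176⌋ − ⌊(29·167+5)/176⌋ = ⌊5015/176⌋ − ⌊4848/176⌋ = 28 − 27 = 1
n=30: ⌊(31·167+5)/176⌋ − ⌊(30·167+5)/176⌋ = ⌊5182/176⌋ − ⌊5015/176⌋ = 29 − 28 = 1
n=31: ⌊(32·167+5)/176⌋ − ⌊(31·167+5)/176⌋ = ⌊5349/176⌋ − ⌊5182/176⌋ = 30 − 29 = 1
n=32: ⌊(33·167+5)/176⌋ − ⌊(32·167+5)/176⌋ = ⌊5516/176⌋ − ⌊5349/176⌋ = 31 − 30 = 1
n=33: ⌊(34·167+5)/176⌋ − ⌊(33·167+5)/176⌋ = ⌊5683/176⌋ − ⌊5516/176⌋ = 32 − 31 = 1
n=34: ⌊(35·167+5)/176⌋ − ⌊(34·167+5)/176⌋ = ⌊5850/176⌋ − ⌊5683/176⌋ = 33 − 32 = 1
n=35: ⌊(36·167+5)/176⌋ − ⌊(35·167+5)/176⌋ = ⌊6017/176⌋ − ⌊5850/176⌋ = 34 − 33 = 1
n=36: ⌊(37·167+5)/176⌋ − ⌊(36·167+5)/176⌋ = ⌊6184/176⌋ − ⌊6017/176⌋ = 35 − 34 = 1
n=37: ⌊(38·167+5)/176⌋ − ⌊(37·167+5)/176⌋ = ⌊6351/176⌋ − ⌊6184/176⌋ = 36 − 35 = 1
n=38: ⌊(39·167+5)/176⌋ − ⌊(38·167+5)/176⌋ = ⌊6518/176⌋ − ⌊6351/176⌋ = 37 − 36 = 1
n=39: ⌊(40·167+5)/176⌋ − ⌊(39·167+5)/176⌋ = ⌊6685/176⌋ − ⌊6518/176⌋ = 37 − 37 = 0
n=40: ⌊(41·167+5)/176⌋ − ⌊(40·167+5)/176⌋ = ⌊6852/176⌋ − ⌊6685/176⌋ = 38 − 37 = 1
n=41: ⌊(42·167+5)/176⌋ − ⌊(41·167+5)/176⌋ = ⌊7019/176⌋ − ⌊6852/176⌋ = 39 − 38 = 1
n=42: ⌊(43·167+5)/176⌋ − ⌊(42·167+5)/176⌋ = ⌊7186/176⌋ − ⌊7019/176⌋ = 40 − 39 = 1
n=43: ⌊(44·167+5)/176⌋ − ⌊(43·167+5)/176⌋ = ⌊7353/176⌋ − ⌊7186/176⌋ = 41 − 40 = 1
n=44: ⌊(45·167+5)/176⌋ − ⌊(44·167+5)/176⌋ = ⌊7520/176⌋ − ⌊7353/176⌋ = 42 − 41 = 1
n=45: ⌊(46·167+5)/176⌋ − ⌊(45·167+5)/176⌋ = ⌊7687/176⌋ − ⌊7520/176⌋ = 43 − 42 = 1
n=46: ⌊(47·167+5)/176⌋ − ⌊(46·167+5)/176⌋ = ⌊7854/176⌋ − ⌊7687/176⌋ = 44 − 43 = 1
n=47: ⌊(48·167+5)/176⌋ − ⌊(47·167+5)/176⌋ = ⌊8021/176⌋ − ⌊7854/176⌋ = 45 − 44 = 1
n=48: ⌊(49·167+5)/176⌋ − ⌊(48·167+5)/176⌋ = ⌊8188/176⌋ − ⌊8021/176⌋ = 46 − 45 = 1
n=49: ⌊(50·167+5)/176⌋ − ⌊(49·167+5)/176⌋ = ⌊8355/176⌋ − ⌊8188/176⌋ = 47 − 46 = 1
n=50: ⌊(51·167+5)/176⌋ − ⌊(50·167+5)/176⌋ = ⌊8522/176⌋ − ⌊8355/176⌋ = 48 − 47 = 1
n=51: ⌊(52·167+5)/176⌋ − ⌊(51·167+5)/176⌋ = ⌊8689/176⌋ − ⌊8522/176⌋ = 49 − 48 = 1
n=52: ⌊(53·167+5)/176⌋ − ⌊(52·167+5)/176⌋ = ⌊8856/176⌋ − ⌊8689/176⌋ = 50 − 49 = 1
n=53: ⌊(54·167+5)/176⌋ − ⌊(53·167+5)/176⌋ = ⌊9023/176⌋ − ⌊8856/176⌋ = 51 − 50 = 1
n=54: ⌊(55·167+5)/176⌋ − ⌊(54·167+5)/176⌋ = ⌊9190/176⌋ − ⌊9023/176⌋ = 52 − 51 = 1
n=55: ⌊(56·167+5)/176⌋ − ⌊(55·167+5)/176⌋ = ⌊9357/176⌋ − ⌊9190/176⌋ = 53 − 52 = 1
n=56: ⌊(57·167+5)/176⌋ − ⌊(56·167+5)/176⌋ = ⌊9524/176⌋ − ⌊9357/176⌋ = 54 − 53 = 1
n=57: ⌊(58·167+5)/176⌋ − ⌊(57·167+5)/176⌋ = ⌊9691/176⌋ − ⌊9524/176⌋ = 55 − 54 = 1
n=58: ⌊(59·167+5)/176⌋ − ⌊(58·167+5)/176⌋ = ⌊9858/176⌋ − ⌊9691/176⌋ = 56 − 55 = 1
n=59: ⌊(60·167+5)/176⌋ − ⌊(59·167+5)/176⌋ = ⌊10025/176⌋ − ⌊9858/176⌋ = 56 − 56 = 0
n=60: ⌊(61·167+5)/176⌋ − ⌊(60·167+5)/176⌋ = ⌊10192/176⌋ − ⌊10025/176⌋ = 57 − 56 = 1
n=61: ⌊(62·167+5)/176⌋ − ⌊(61·167+5)/176⌋ = ⌊10359/176⌋ − ⌊10192/176⌋ = 58 − 57 = 1
n=62: ⌊(63·167+5)/176⌋ − ⌊(62·167+5)/176⌋ = ⌊10526/176⌋ − ⌊10359/176⌋ = 59 − 58 = 1
n=63: ⌊(64·167+5)/176⌋ − ⌊(63·167+5)/176⌋ = ⌊10693/176⌋ − ⌊10526/176⌋ = 60 − 59 = 1
n=64: ⌊(65·167+5)/176⌋ − ⌊(64·167+5)/176⌋ = ⌊10860/176⌋ − ⌊10693/176⌋ = 61 − 60 = 1
n=65: ⌊(66·167+5)/176⌋ − ⌊(65·167+5)/176⌋ = ⌊11027/176⌋ − ⌊10860/176⌋ = 62 − 61 = 1
n=66: ⌊(67·167+5)/176⌋ − ⌊(66·167+5)/176⌋ = ⌊11194/176⌋ − ⌊11027/176⌋ = 63 − 62 = 1
n=67: ⌊(68·167+5)/176⌋ − ⌊(67·167+5)/176⌋ = ⌊11361/176⌋ − ⌊11194/176⌋ = 64 − 63 = 1
n=68: ⌊(69·167+5)/176⌋ − ⌊(68·167+5)/176⌋ = ⌊11528/176⌋ − ⌊11361/176⌋ = 65 − 64 = 1
n=69: ⌊(70·167+5)/176⌋ − ⌊(69·167+5)/176⌋ = ⌊11695/176⌋ − ⌊11528/176⌋ = 66 − 65 = 1
n=70: ⌊(71·167+5)/176⌋ − ⌊(70·167+5)/176⌋ = ⌊11862/176⌋ − ⌊11695/176⌋ = 67 − 66 = 1
n=71: ⌊(72·167+5)/176⌋ − ⌊(71·167+5)/176⌋ = ⌊12029/176⌋ − ⌊11862/176⌋ = 68 − 67 = 1
n=72: ⌊(73·167+5)/176⌋ − ⌊(72·167+5)/176⌋ = ⌊12196/176⌋ − ⌊12029/176⌋ = 69 − 68 = 1
n=73: ⌊(74·167+5)/176⌋ − ⌊(73·167+5)/176⌋ = ⌊12363/176⌋ − ⌊12196/176⌋ = 70 − 69 = 1
n=74: ⌊(75·167+5)/176⌋ − ⌊(74·167+5)/176⌋ = ⌊12530/176⌋ − ⌊12363/176⌋ = 71 − 70 = 1
n=75: ⌊(76·167+5)/176⌋ − ⌊(75·167+5)/176⌋ = ⌊12697/176⌋ − ⌊12530/176⌋ = 72 − 71 = 1
n=76: ⌊(77·167+5)/176⌋ − ⌊(76·167+5)/176⌋ = ⌊12864/176⌋ − ⌊12697/176⌋ = 73 − 72 = 1
n=77: ⌊(78·167+5)/176⌋ − ⌊(77·167+5)/176⌋ = ⌊13031/176⌋ − ⌊12864/176⌋ = 74 − 73 = 1
n=78: ⌊(79·167+5)/176⌋ − ⌊(78·167+5)/176⌋ = ⌊13198/176⌋ − ⌊13031/176⌋ = 74 − 74 = 0
n=79: ⌊(80·167+5)/176⌋ − ⌊(79·167+5)/176⌋ = ⌊13365/176⌋ − ⌊13198/176⌋ = 75 − 74 = 1
n=80: ⌊(81·167+5)/176⌋ − ⌊(80·167+5)/176⌋ = ⌊13532/176⌋ − ⌊13365/176⌋ = 76 − 75 = 1
n=81: ⌊(82·167+5)/176⌋ − ⌊(81·167+5)/176⌋ = ⌊13699/176⌋ − ⌊13532/176⌋ = 77 − 76 = 1
n=82: ⌊(83·167+5)/176⌋ − ⌊(82·167+5)/176⌋ = ⌊13866/176⌋ − ⌊13699/176⌋ = 78 − 77 = 1
n=83: ⌊(84·167+5)/176⌋ − ⌊(83·167+5)/176⌋ = ⌊14033/176⌋ − ⌊13866/176⌋ = 79 − 78 = 1
n=84: ⌊(85·167+5)/176⌋ − ⌊(84·167+5)/176⌋ = ⌊14200/176⌋ − ⌊14033/176⌋ = 80 − 79 = 1
n=85: ⌊(86·167+5)/176⌋ − ⌊(85·167+5)/176⌋ = ⌊14367/176⌋ − ⌊14200/176⌋ = 81 − 80 = 1
n=86: ⌊(87·167+5)/176⌋ − ⌊(86·167+5)/176⌋ = ⌊14534/176⌋ − ⌊14367/176⌋ = 82 − 81 = 1
n=87: ⌊(88·167+5)/176⌋ − ⌊(87·167+5)/176⌋ = ⌊14701/176⌋ − ⌊14534/176⌋ = 83 − 82 = 1
n=88: ⌊(89·167+5)/176⌋ − ⌊(88·167+5)/176⌋ = ⌊14868/176⌋ − ⌊14701/176⌋ = 84 − 83 = 1

01111111111111111111011111111111111111101111111111111111111011111111111111111101111111111


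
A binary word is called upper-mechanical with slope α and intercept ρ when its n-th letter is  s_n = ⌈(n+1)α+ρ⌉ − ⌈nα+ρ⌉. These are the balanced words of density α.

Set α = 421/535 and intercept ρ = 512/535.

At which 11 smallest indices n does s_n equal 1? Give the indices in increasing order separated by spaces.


n=0: ⌈933/535⌉−⌈512/535⌉ = 2−1 = 1  ← one
n=1: ⌈1354/535⌉−⌈933/535⌉ = 3−2 = 1  ← one
n=2: ⌈1775/535⌉−⌈1354/535⌉ = 4−3 = 1  ← one
n=3: ⌈2196/535⌉−⌈1775/535⌉ = 5−4 = 1  ← one
n=4: ⌈2617/535⌉−⌈2196/535⌉ = 5−5 = 0
n=5: ⌈3038/535⌉−⌈2617/535⌉ = 6−5 = 1  ← one
n=6: ⌈3459/535⌉−⌈3038/535⌉ = 7−6 = 1  ← one
n=7: ⌈3880/535⌉−⌈3459/535⌉ = 8−7 = 1  ← one
n=8: ⌈4301/535⌉−⌈3880/535⌉ = 9−8 = 1  ← one
n=9: ⌈4722/535⌉−⌈4301/535⌉ = 9−9 = 0
n=10: ⌈5143/535⌉−⌈4722/535⌉ = 10−9 = 1  ← one
n=11: ⌈5564/535⌉−⌈5143/535⌉ = 11−10 = 1  ← one
n=12: ⌈5985/535⌉−⌈5564/535⌉ = 12−11 = 1  ← one
positions of the first 11 ones: 0 1 2 3 5 6 7 8 10 11 12

0 1 2 3 5 6 7 8 10 11 12


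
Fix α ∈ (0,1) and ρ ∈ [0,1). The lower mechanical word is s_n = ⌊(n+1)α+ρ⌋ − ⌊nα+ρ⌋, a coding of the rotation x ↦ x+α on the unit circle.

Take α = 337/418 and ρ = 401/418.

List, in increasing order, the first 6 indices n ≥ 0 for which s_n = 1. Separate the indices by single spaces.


0 1 2 3 5 6

n=0: ⌊738/418⌋−⌊401/418⌋ = 1−0 = 1  ← one
n=1: ⌊1075/418⌋−⌊738/418⌋ = 2−1 = 1  ← one
n=2: ⌊1412/418⌋−⌊1075/418⌋ = 3−2 = 1  ← one
n=3: ⌊1749/418⌋−⌊1412/418⌋ = 4−3 = 1  ← one
n=4: ⌊2086/418⌋−⌊1749/418⌋ = 4−4 = 0
n=5: ⌊2423/418⌋−⌊2086/418⌋ = 5−4 = 1  ← one
n=6: ⌊2760/418⌋−⌊2423/418⌋ = 6−5 = 1  ← one
positions of the first 6 ones: 0 1 2 3 5 6


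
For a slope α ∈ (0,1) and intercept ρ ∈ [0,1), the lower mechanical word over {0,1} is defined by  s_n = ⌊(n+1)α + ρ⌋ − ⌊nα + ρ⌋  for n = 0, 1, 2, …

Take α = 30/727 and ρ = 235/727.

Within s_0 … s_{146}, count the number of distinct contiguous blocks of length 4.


5

t_n = ⌊(n·30+235)/727⌋ for n = 0 … 147:
  n=0…9: ⌊235/727⌋=0 ⌊265/727⌋=0 ⌊295/727⌋=0 ⌊325/727⌋=0 ⌊355/727⌋=0 ⌊385/727⌋=0 ⌊415/727⌋=0 ⌊445/727⌋=0 ⌊475/727⌋=0 ⌊505/727⌋=0
  n=10…19: ⌊535/727⌋=0 ⌊565/727⌋=0 ⌊595/727⌋=0 ⌊625/727⌋=0 ⌊655/727⌋=0 ⌊685/727⌋=0 ⌊715/727⌋=0 ⌊745/727⌋=1 ⌊775/727⌋=1 ⌊805/727⌋=1
  n=20…29: ⌊835/727⌋=1 ⌊865/727⌋=1 ⌊895/727⌋=1 ⌊925/727⌋=1 ⌊955/727⌋=1 ⌊985/727⌋=1 ⌊1015/727⌋=1 ⌊1045/727⌋=1 ⌊1075/727⌋=1 ⌊1105/727⌋=1
  n=30…39: ⌊1135/727⌋=1 ⌊1165/727⌋=1 ⌊1195/727⌋=1 ⌊1225/727⌋=1 ⌊1255/727⌋=1 ⌊1285/727⌋=1 ⌊1315/727⌋=1 ⌊1345/727⌋=1 ⌊1375/727⌋=1 ⌊1405/727⌋=1
  n=40…49: ⌊1435/727⌋=1 ⌊1465/727⌋=2 ⌊1495/727⌋=2 ⌊1525/727⌋=2 ⌊1555/727⌋=2 ⌊1585/727⌋=2 ⌊1615/727⌋=2 ⌊1645/727⌋=2 ⌊1675/727⌋=2 ⌊1705/727⌋=2
  n=50…59: ⌊1735/727⌋=2 ⌊1765/727⌋=2 ⌊1795/727⌋=2 ⌊1825/727⌋=2 ⌊1855/727⌋=2 ⌊1885/727⌋=2 ⌊1915/727⌋=2 ⌊1945/727⌋=2 ⌊1975/727⌋=2 ⌊2005/727⌋=2
  n=60…69: ⌊2035/727⌋=2 ⌊2065/727⌋=2 ⌊2095/727⌋=2 ⌊2125/727⌋=2 ⌊2155/727⌋=2 ⌊2185/727⌋=3 ⌊2215/727⌋=3 ⌊2245/727⌋=3 ⌊2275/727⌋=3 ⌊2305/727⌋=3
  n=70…79: ⌊2335/727⌋=3 ⌊2365/727⌋=3 ⌊2395/727⌋=3 ⌊2425/727⌋=3 ⌊2455/727⌋=3 ⌊2485/727⌋=3 ⌊2515/727⌋=3 ⌊2545/727⌋=3 ⌊2575/727⌋=3 ⌊2605/727⌋=3
  n=80…89: ⌊2635/727⌋=3 ⌊2665/727⌋=3 ⌊2695/727⌋=3 ⌊2725/727⌋=3 ⌊2755/727⌋=3 ⌊2785/727⌋=3 ⌊2815/727⌋=3 ⌊2845/727⌋=3 ⌊2875/727⌋=3 ⌊2905/727⌋=3
  n=90…99: ⌊2935/727⌋=4 ⌊2965/727⌋=4 ⌊2995/727⌋=4 ⌊3025/727⌋=4 ⌊3055/727⌋=4 ⌊3085/727⌋=4 ⌊3115/727⌋=4 ⌊3145/727⌋=4 ⌊3175/727⌋=4 ⌊3205/727⌋=4
  n=100…109: ⌊3235/727⌋=4 ⌊3265/727⌋=4 ⌊3295/727⌋=4 ⌊3325/727⌋=4 ⌊3355/727⌋=4 ⌊3385/727⌋=4 ⌊3415/727⌋=4 ⌊3445/727⌋=4 ⌊3475/727⌋=4 ⌊3505/727⌋=4
  n=110…119: ⌊3535/727⌋=4 ⌊3565/727⌋=4 ⌊3595/727⌋=4 ⌊3625/727⌋=4 ⌊3655/727⌋=5 ⌊3685/727⌋=5 ⌊3715/727⌋=5 ⌊3745/727⌋=5 ⌊3775/727⌋=5 ⌊3805/727⌋=5
  n=120…129: ⌊3835/727⌋=5 ⌊3865/727⌋=5 ⌊3895/727⌋=5 ⌊3925/727⌋=5 ⌊3955/727⌋=5 ⌊3985/727⌋=5 ⌊4015/727⌋=5 ⌊4045/727⌋=5 ⌊4075/727⌋=5 ⌊4105/727⌋=5
  n=130…139: ⌊4135/727⌋=5 ⌊4165/727⌋=5 ⌊4195/727⌋=5 ⌊4225/727⌋=5 ⌊4255/727⌋=5 ⌊4285/727⌋=5 ⌊4315/727⌋=5 ⌊4345/727⌋=5 ⌊4375/727⌋=6 ⌊4405/727⌋=6
  n=140…147: ⌊4435/727⌋=6 ⌊4465/727⌋=6 ⌊4495/727⌋=6 ⌊4525/727⌋=6 ⌊4555/727⌋=6 ⌊4585/727⌋=6 ⌊4615/727⌋=6 ⌊4645/727⌋=6
s_n = t_(n+1) − t_n for n = 0 … 146 gives
prefix = 000000000000000010000000000000000000000010000000000000000000000010000000000000000000000001000000000000000000000001000000000000000000000001000000000
slide a length-4 window over [0..3] … [143..146] (144 windows); first occurrence of each distinct factor:
  [  0..  3] 0000
  [ 13.. 16] 0001
  [ 14.. 17] 0010
  [ 15.. 18] 0100
  [ 16.. 19] 1000
  (the other 139 windows repeat one of these)
distinct factors: {0000, 0001, 0010, 0100, 1000}
count = 5  (Sturmian bound for length 4 is 5)


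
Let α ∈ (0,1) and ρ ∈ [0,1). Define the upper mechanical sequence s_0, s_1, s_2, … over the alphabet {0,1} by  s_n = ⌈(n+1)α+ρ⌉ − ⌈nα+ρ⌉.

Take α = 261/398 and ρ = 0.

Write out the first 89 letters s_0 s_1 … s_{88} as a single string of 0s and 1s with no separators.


n=0: ⌈(1·261)/398⌉ − ⌈(0·261)/398⌉ = ⌈261/398⌉ − ⌈0/398⌉ = 1 − 0 = 1
n=1: ⌈(2·261)/398⌉ − ⌈(1·261)/398⌉ = ⌈522/398⌉ − ⌈261/398⌉ = 2 − 1 = 1
n=2: ⌈(3·261)/398⌉ − ⌈(2·261)/398⌉ = ⌈783/398⌉ − ⌈522/398⌉ = 2 − 2 = 0
n=3: ⌈(4·261)/398⌉ − ⌈(3·261)/398⌉ = ⌈1044/398⌉ − ⌈783/398⌉ = 3 − 2 = 1
n=4: ⌈(5·261)/398⌉ − ⌈(4·261)/398⌉ = ⌈1305/398⌉ − ⌈1044/398⌉ = 4 − 3 = 1
n=5: ⌈(6·261)/398⌉ − ⌈(5·261)/398⌉ = ⌈1566/398⌉ − ⌈1305/398⌉ = 4 − 4 = 0
n=6: ⌈(7·261)/398⌉ − ⌈(6·261)/398⌉ = ⌈1827/398⌉ − ⌈1566/398⌉ = 5 − 4 = 1
n=7: ⌈(8·261)/398⌉ − ⌈(7·261)/398⌉ = ⌈2088/398⌉ − ⌈1827/398⌉ = 6 − 5 = 1
n=8: ⌈(9·261)/398⌉ − ⌈(8·261)/398⌉ = ⌈2349/398⌉ − ⌈2088/398⌉ = 6 − 6 = 0
n=9: ⌈(10·261)/398⌉ − ⌈(9·261)/398⌉ = ⌈2610/398⌉ − ⌈2349/398⌉ = 7 − 6 = 1
n=10: ⌈(11·261)/398⌉ − ⌈(10·261)/398⌉ = ⌈2871/398⌉ − ⌈2610/398⌉ = 8 − 7 = 1
n=11: ⌈(12·261)/398⌉ − ⌈(11·261)/398⌉ = ⌈3132/398⌉ − ⌈2871/398⌉ = 8 − 8 = 0
n=12: ⌈(13·261)/398⌉ − ⌈(12·261)/398⌉ = ⌈3393/398⌉ − ⌈3132/398⌉ = 9 − 8 = 1
n=13: ⌈(14·261)/398⌉ − ⌈(13·261)/398⌉ = ⌈3654/398⌉ − ⌈3393/398⌉ = 10 − 9 = 1
n=14: ⌈(15·261)/398⌉ − ⌈(14·261)/398⌉ = ⌈3915/398⌉ − ⌈3654/398⌉ = 10 − 10 = 0
n=15: ⌈(16·261)/398⌉ − ⌈(15·261)/398⌉ = ⌈4176/398⌉ − ⌈3915/398⌉ = 11 − 10 = 1
n=16: ⌈(17·261)/398⌉ − ⌈(16·261)/398⌉ = ⌈4437/398⌉ − ⌈4176/398⌉ = 12 − 11 = 1
n=17: ⌈(18·261)/398⌉ − ⌈(17·261)/398⌉ = ⌈4698/398⌉ − ⌈4437/398⌉ = 12 − 12 = 0
n=18: ⌈(19·261)/398⌉ − ⌈(18·261)/398⌉ = ⌈4959/398⌉ − ⌈4698/398⌉ = 13 − 12 = 1
n=19: ⌈(20·261)/398⌉ − ⌈(19·261)/398⌉ = ⌈5220/398⌉ − ⌈4959/398⌉ = 14 − 13 = 1
n=20: ⌈(21·261)/398⌉ − ⌈(20·261)/398⌉ = ⌈5481/398⌉ − ⌈5220/398⌉ = 14 − 14 = 0
n=21: ⌈(22·261)/398⌉ − ⌈(21·261)/398⌉ = ⌈5742/398⌉ − ⌈5481/398⌉ = 15 − 14 = 1
n=22: ⌈(23·261)/398⌉ − ⌈(22·261)/398⌉ = ⌈6003/398⌉ − ⌈5742/398⌉ = 16 − 15 = 1
n=23: ⌈(24·261)/398⌉ − ⌈(23·261)/398⌉ = ⌈6264/398⌉ − ⌈6003/398⌉ = 16 − 16 = 0
n=24: ⌈(25·261)/398⌉ − ⌈(24·261)/398⌉ = ⌈6525/398⌉ − ⌈6264/398⌉ = 17 − 16 = 1
n=25: ⌈(26·261)/398⌉ − ⌈(25·261)/398⌉ = ⌈6786/398⌉ − ⌈6525/398⌉ = 18 − 17 = 1
n=26: ⌈(27·261)/398⌉ − ⌈(26·261)/398⌉ = ⌈7047/398⌉ − ⌈6786/398⌉ = 18 − 18 = 0
n=27: ⌈(28·261)/398⌉ − ⌈(27·261)/398⌉ = ⌈7308/398⌉ − ⌈7047/398⌉ = 19 − 18 = 1
n=28: ⌈(29·261)/398⌉ − ⌈(28·261)/398⌉ = ⌈7569/398⌉ − ⌈7308/398⌉ = 20 − 19 = 1
n=29: ⌈(30·261)/398⌉ − ⌈(29·261)/398⌉ = ⌈7830/398⌉ − ⌈7569/398⌉ = 20 − 20 = 0
n=30: ⌈(31·261)/398⌉ − ⌈(30·261)/398⌉ = ⌈8091/398⌉ − ⌈7830/398⌉ = 21 − 20 = 1
n=31: ⌈(32·261)/398⌉ − ⌈(31·261)/398⌉ = ⌈8352/398⌉ − ⌈8091/398⌉ = 21 − 21 = 0
n=32: ⌈(33·261)/398⌉ − ⌈(32·261)/398⌉ = ⌈8613/398⌉ − ⌈8352/398⌉ = 22 − 21 = 1
n=33: ⌈(34·261)/398⌉ − ⌈(33·261)/398⌉ = ⌈8874/398⌉ − ⌈8613/398⌉ = 23 − 22 = 1
n=34: ⌈(35·261)/398⌉ − ⌈(34·261)/398⌉ = ⌈9135/398⌉ − ⌈8874/398⌉ = 23 − 23 = 0
n=35: ⌈(36·261)/398⌉ − ⌈(35·261)/398⌉ = ⌈9396/398⌉ − ⌈9135/398⌉ = 24 − 23 = 1
n=36: ⌈(37·261)/398⌉ − ⌈(36·261)/398⌉ = ⌈9657/398⌉ − ⌈9396/398⌉ = 25 − 24 = 1
n=37: ⌈(38·261)/398⌉ − ⌈(37·261)/398⌉ = ⌈9918/398⌉ − ⌈9657/398⌉ = 25 − 25 = 0
n=38: ⌈(39·261)/398⌉ − ⌈(38·261)/398⌉ = ⌈10179/398⌉ − ⌈9918/398⌉ = 26 − 25 = 1
n=39: ⌈(40·261)/398⌉ − ⌈(39·261)/398⌉ = ⌈10440/398⌉ − ⌈10179/398⌉ = 27 − 26 = 1
n=40: ⌈(41·261)/398⌉ − ⌈(40·261)/398⌉ = ⌈10701/398⌉ − ⌈10440/398⌉ = 27 − 27 = 0
n=41: ⌈(42·261)/398⌉ − ⌈(41·261)/398⌉ = ⌈10962/398⌉ − ⌈10701/398⌉ = 28 − 27 = 1
n=42: ⌈(43·261)/398⌉ − ⌈(42·261)/398⌉ = ⌈11223/398⌉ − ⌈10962/398⌉ = 29 − 28 = 1
n=43: ⌈(44·261)/398⌉ − ⌈(43·261)/398⌉ = ⌈11484/398⌉ − ⌈11223/398⌉ = 29 − 29 = 0
n=44: ⌈(45·261)/398⌉ − ⌈(44·261)/398⌉ = ⌈11745/398⌉ − ⌈11484/398⌉ = 30 − 29 = 1
n=45: ⌈(46·261)/398⌉ − ⌈(45·261)/398⌉ = ⌈12006/398⌉ − ⌈11745/398⌉ = 31 − 30 = 1
n=46: ⌈(47·261)/398⌉ − ⌈(46·261)/398⌉ = ⌈12267/398⌉ − ⌈12006/398⌉ = 31 − 31 = 0
n=47: ⌈(48·261)/398⌉ − ⌈(47·261)/398⌉ = ⌈12528/398⌉ − ⌈12267/398⌉ = 32 − 31 = 1
n=48: ⌈(49·261)/398⌉ − ⌈(48·261)/398⌉ = ⌈12789/398⌉ − ⌈12528/398⌉ = 33 − 32 = 1
n=49: ⌈(50·261)/398⌉ − ⌈(49·261)/398⌉ = ⌈13050/398⌉ − ⌈12789/398⌉ = 33 − 33 = 0
n=50: ⌈(51·261)/398⌉ − ⌈(50·261)/398⌉ = ⌈13311/398⌉ − ⌈13050/398⌉ = 34 − 33 = 1
n=51: ⌈(52·261)/398⌉ − ⌈(51·261)/398⌉ = ⌈13572/398⌉ − ⌈13311/398⌉ = 35 − 34 = 1
n=52: ⌈(53·261)/398⌉ − ⌈(52·261)/398⌉ = ⌈13833/398⌉ − ⌈13572/398⌉ = 35 − 35 = 0
n=53: ⌈(54·261)/398⌉ − ⌈(53·261)/398⌉ = ⌈14094/398⌉ − ⌈13833/398⌉ = 36 − 35 = 1
n=54: ⌈(55·261)/398⌉ − ⌈(54·261)/398⌉ = ⌈14355/398⌉ − ⌈14094/398⌉ = 37 − 36 = 1
n=55: ⌈(56·261)/398⌉ − ⌈(55·261)/398⌉ = ⌈14616/398⌉ − ⌈14355/398⌉ = 37 − 37 = 0
n=56: ⌈(57·261)/398⌉ − ⌈(56·261)/398⌉ = ⌈14877/398⌉ − ⌈14616/398⌉ = 38 − 37 = 1
n=57: ⌈(58·261)/398⌉ − ⌈(57·261)/398⌉ = ⌈15138/398⌉ − ⌈14877/398⌉ = 39 − 38 = 1
n=58: ⌈(59·261)/398⌉ − ⌈(58·261)/398⌉ = ⌈15399/398⌉ − ⌈15138/398⌉ = 39 − 39 = 0
n=59: ⌈(60·261)/398⌉ − ⌈(59·261)/398⌉ = ⌈15660/398⌉ − ⌈15399/398⌉ = 40 − 39 = 1
n=60: ⌈(61·261)/398⌉ − ⌈(60·261)/398⌉ = ⌈15921/398⌉ − ⌈15660/398⌉ = 41 − 40 = 1
n=61: ⌈(62·261)/398⌉ − ⌈(61·261)/398⌉ = ⌈16182/398⌉ − ⌈15921/398⌉ = 41 − 41 = 0
n=62: ⌈(63·261)/398⌉ − ⌈(62·261)/398⌉ = ⌈16443/398⌉ − ⌈16182/398⌉ = 42 − 41 = 1
n=63: ⌈(64·261)/398⌉ − ⌈(63·261)/398⌉ = ⌈16704/398⌉ − ⌈16443/398⌉ = 42 − 42 = 0
n=64: ⌈(65·261)/398⌉ − ⌈(64·261)/398⌉ = ⌈16965/398⌉ − ⌈16704/398⌉ = 43 − 42 = 1
n=65: ⌈(66·261)/398⌉ − ⌈(65·261)/398⌉ = ⌈17226/398⌉ − ⌈16965/398⌉ = 44 − 43 = 1
n=66: ⌈(67·261)/398⌉ − ⌈(66·261)/398⌉ = ⌈17487/398⌉ − ⌈17226/398⌉ = 44 − 44 = 0
n=67: ⌈(68·261)/398⌉ − ⌈(67·261)/398⌉ = ⌈17748/398⌉ − ⌈17487/398⌉ = 45 − 44 = 1
n=68: ⌈(69·261)/398⌉ − ⌈(68·261)/398⌉ = ⌈18009/398⌉ − ⌈17748/398⌉ = 46 − 45 = 1
n=69: ⌈(70·261)/398⌉ − ⌈(69·261)/398⌉ = ⌈18270/398⌉ − ⌈18009/398⌉ = 46 − 46 = 0
n=70: ⌈(71·261)/398⌉ − ⌈(70·261)/398⌉ = ⌈18531/398⌉ − ⌈18270/398⌉ = 47 − 46 = 1
n=71: ⌈(72·261)/398⌉ − ⌈(71·261)/398⌉ = ⌈18792/398⌉ − ⌈18531/398⌉ = 48 − 47 = 1
n=72: ⌈(73·261)/398⌉ − ⌈(72·261)/398⌉ = ⌈19053/398⌉ − ⌈18792/398⌉ = 48 − 48 = 0
n=73: ⌈(74·261)/398⌉ − ⌈(73·261)/398⌉ = ⌈19314/398⌉ − ⌈19053/398⌉ = 49 − 48 = 1
n=74: ⌈(75·261)/398⌉ − ⌈(74·261)/398⌉ = ⌈19575/398⌉ − ⌈19314/398⌉ = 50 − 49 = 1
n=75: ⌈(76·261)/398⌉ − ⌈(75·261)/398⌉ = ⌈19836/398⌉ − ⌈19575/398⌉ = 50 − 50 = 0
n=76: ⌈(77·261)/398⌉ − ⌈(76·261)/398⌉ = ⌈20097/398⌉ − ⌈19836/398⌉ = 51 − 50 = 1
n=77: ⌈(78·261)/398⌉ − ⌈(77·261)/398⌉ = ⌈20358/398⌉ − ⌈20097/398⌉ = 52 − 51 = 1
n=78: ⌈(79·261)/398⌉ − ⌈(78·261)/398⌉ = ⌈20619/398⌉ − ⌈20358/398⌉ = 52 − 52 = 0
n=79: ⌈(80·261)/398⌉ − ⌈(79·261)/398⌉ = ⌈20880/398⌉ − ⌈20619/398⌉ = 53 − 52 = 1
n=80: ⌈(81·261)/398⌉ − ⌈(80·261)/398⌉ = ⌈21141/398⌉ − ⌈20880/398⌉ = 54 − 53 = 1
n=81: ⌈(82·261)/398⌉ − ⌈(81·261)/398⌉ = ⌈21402/398⌉ − ⌈21141/398⌉ = 54 − 54 = 0
n=82: ⌈(83·261)/398⌉ − ⌈(82·261)/398⌉ = ⌈21663/398⌉ − ⌈21402/398⌉ = 55 − 54 = 1
n=83: ⌈(84·261)/398⌉ − ⌈(83·261)/398⌉ = ⌈21924/398⌉ − ⌈21663/398⌉ = 56 − 55 = 1
n=84: ⌈(85·261)/398⌉ − ⌈(84·261)/398⌉ = ⌈22185/398⌉ − ⌈21924/398⌉ = 56 − 56 = 0
n=85: ⌈(86·261)/398⌉ − ⌈(85·261)/398⌉ = ⌈22446/398⌉ − ⌈22185/398⌉ = 57 − 56 = 1
n=86: ⌈(87·261)/398⌉ − ⌈(86·261)/398⌉ = ⌈22707/398⌉ − ⌈22446/398⌉ = 58 − 57 = 1
n=87: ⌈(88·261)/398⌉ − ⌈(87·261)/398⌉ = ⌈22968/398⌉ − ⌈22707/398⌉ = 58 − 58 = 0
n=88: ⌈(89·261)/398⌉ − ⌈(88·261)/398⌉ = ⌈23229/398⌉ − ⌈22968/398⌉ = 59 − 58 = 1

11011011011011011011011011011010110110110110110110110110110110101101101101101101101101101
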